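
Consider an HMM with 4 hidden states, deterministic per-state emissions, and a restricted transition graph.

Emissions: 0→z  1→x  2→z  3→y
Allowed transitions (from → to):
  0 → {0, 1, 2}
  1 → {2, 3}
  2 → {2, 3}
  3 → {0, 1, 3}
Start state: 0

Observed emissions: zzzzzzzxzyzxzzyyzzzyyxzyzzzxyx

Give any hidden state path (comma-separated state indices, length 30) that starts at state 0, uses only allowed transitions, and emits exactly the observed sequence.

  [0] z  {0,2}  => 0  start
  [1] z  {0,2}  => 0  0->0 ok
  [2] z  {0,2}  => 0  0->0 ok
  [3] z  {0,2}  => 0  0->0 ok
  [4] z  {0,2}  => 0  0->0 ok
  [5] z  {0,2}  => 0  0->0 ok
  [6] z  {0,2}  => 0  0->0 ok
  [7] x  {1}  => 1  0->1 ok
  [8] z  {0,2}  => 2  1->2 ok
  [9] y  {3}  => 3  2->3 ok
  [10] z  {0,2}  => 0  3->0 ok
  [11] x  {1}  => 1  0->1 ok
  [12] z  {0,2}  => 2  1->2 ok
  [13] z  {0,2}  => 2  2->2 ok
  [14] y  {3}  => 3  2->3 ok
  [15] y  {3}  => 3  3->3 ok
  [16] z  {0,2}  => 0  3->0 ok
  [17] z  {0,2}  => 0  0->0 ok
  [18] z  {0,2}  => 2  0->2 ok
  [19] y  {3}  => 3  2->3 ok
  [20] y  {3}  => 3  3->3 ok
  [21] x  {1}  => 1  3->1 ok
  [22] z  {0,2}  => 2  1->2 ok
  [23] y  {3}  => 3  2->3 ok
  [24] z  {0,2}  => 0  3->0 ok
  [25] z  {0,2}  => 0  0->0 ok
  [26] z  {0,2}  => 0  0->0 ok
  [27] x  {1}  => 1  0->1 ok
  [28] y  {3}  => 3  1->3 ok
  [29] x  {1}  => 1  3->1 ok

0,0,0,0,0,0,0,1,2,3,0,1,2,2,3,3,0,0,2,3,3,1,2,3,0,0,0,1,3,1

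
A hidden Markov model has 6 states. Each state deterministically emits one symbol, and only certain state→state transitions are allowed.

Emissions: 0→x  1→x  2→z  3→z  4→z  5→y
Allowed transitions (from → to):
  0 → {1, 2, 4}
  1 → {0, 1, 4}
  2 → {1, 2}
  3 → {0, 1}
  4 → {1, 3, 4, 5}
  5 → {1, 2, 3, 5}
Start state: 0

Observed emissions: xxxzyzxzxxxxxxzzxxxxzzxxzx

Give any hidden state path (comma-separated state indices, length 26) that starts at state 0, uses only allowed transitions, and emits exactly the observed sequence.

0,1,1,4,5,2,1,4,1,0,1,1,1,0,4,3,1,1,1,1,4,4,1,0,2,1

  pos 0: x in {0,1}, choose 0; start
  pos 1: x in {0,1}, choose 1; 0->1 ok
  pos 2: x in {0,1}, choose 1; 1->1 ok
  pos 3: z in {2,3,4}, choose 4; 1->4 ok
  pos 4: y in {5}, choose 5; 4->5 ok
  pos 5: z in {2,3,4}, choose 2; 5->2 ok
  pos 6: x in {0,1}, choose 1; 2->1 ok
  pos 7: z in {2,3,4}, choose 4; 1->4 ok
  pos 8: x in {0,1}, choose 1; 4->1 ok
  pos 9: x in {0,1}, choose 0; 1->0 ok
  pos 10: x in {0,1}, choose 1; 0->1 ok
  pos 11: x in {0,1}, choose 1; 1->1 ok
  pos 12: x in {0,1}, choose 1; 1->1 ok
  pos 13: x in {0,1}, choose 0; 1->0 ok
  pos 14: z in {2,3,4}, choose 4; 0->4 ok
  pos 15: z in {2,3,4}, choose 3; 4->3 ok
  pos 16: x in {0,1}, choose 1; 3->1 ok
  pos 17: x in {0,1}, choose 1; 1->1 ok
  pos 18: x in {0,1}, choose 1; 1->1 ok
  pos 19: x in {0,1}, choose 1; 1->1 ok
  pos 20: z in {2,3,4}, choose 4; 1->4 ok
  pos 21: z in {2,3,4}, choose 4; 4->4 ok
  pos 22: x in {0,1}, choose 1; 4->1 ok
  pos 23: x in {0,1}, choose 0; 1->0 ok
  pos 24: z in {2,3,4}, choose 2; 0->2 ok
  pos 25: x in {0,1}, choose 1; 2->1 ok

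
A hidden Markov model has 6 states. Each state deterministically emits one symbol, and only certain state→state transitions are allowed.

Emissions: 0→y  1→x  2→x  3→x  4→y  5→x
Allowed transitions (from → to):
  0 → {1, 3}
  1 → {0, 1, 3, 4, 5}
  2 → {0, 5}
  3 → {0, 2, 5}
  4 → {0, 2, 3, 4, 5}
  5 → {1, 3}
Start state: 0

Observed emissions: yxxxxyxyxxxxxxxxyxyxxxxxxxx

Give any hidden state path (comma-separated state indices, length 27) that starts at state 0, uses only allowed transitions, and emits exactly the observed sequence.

0,1,1,3,2,0,3,0,3,5,3,2,5,1,5,3,0,1,0,3,2,5,3,2,5,1,1

  [0] y  {0,4}  => 0  start
  [1] x  {1,2,3,5}  => 1  0->1 ok
  [2] x  {1,2,3,5}  => 1  1->1 ok
  [3] x  {1,2,3,5}  => 3  1->3 ok
  [4] x  {1,2,3,5}  => 2  3->2 ok
  [5] y  {0,4}  => 0  2->0 ok
  [6] x  {1,2,3,5}  => 3  0->3 ok
  [7] y  {0,4}  => 0  3->0 ok
  [8] x  {1,2,3,5}  => 3  0->3 ok
  [9] x  {1,2,3,5}  => 5  3->5 ok
  [10] x  {1,2,3,5}  => 3  5->3 ok
  [11] x  {1,2,3,5}  => 2  3->2 ok
  [12] x  {1,2,3,5}  => 5  2->5 ok
  [13] x  {1,2,3,5}  => 1  5->1 ok
  [14] x  {1,2,3,5}  => 5  1->5 ok
  [15] x  {1,2,3,5}  => 3  5->3 ok
  [16] y  {0,4}  => 0  3->0 ok
  [17] x  {1,2,3,5}  => 1  0->1 ok
  [18] y  {0,4}  => 0  1->0 ok
  [19] x  {1,2,3,5}  => 3  0->3 ok
  [20] x  {1,2,3,5}  => 2  3->2 ok
  [21] x  {1,2,3,5}  => 5  2->5 ok
  [22] x  {1,2,3,5}  => 3  5->3 ok
  [23] x  {1,2,3,5}  => 2  3->2 ok
  [24] x  {1,2,3,5}  => 5  2->5 ok
  [25] x  {1,2,3,5}  => 1  5->1 ok
  [26] x  {1,2,3,5}  => 1  1->1 ok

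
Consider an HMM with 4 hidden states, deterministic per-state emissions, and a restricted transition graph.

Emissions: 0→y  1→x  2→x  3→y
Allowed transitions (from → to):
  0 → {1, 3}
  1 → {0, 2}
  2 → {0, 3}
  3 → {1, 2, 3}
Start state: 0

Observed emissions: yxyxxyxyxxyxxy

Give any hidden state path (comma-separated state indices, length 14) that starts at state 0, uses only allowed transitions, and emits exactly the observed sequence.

  0: obs=y cand={0,3} pick 0 [start]
  1: obs=x cand={1,2} pick 1 [0->1 ok]
  2: obs=y cand={0,3} pick 0 [1->0 ok]
  3: obs=x cand={1,2} pick 1 [0->1 ok]
  4: obs=x cand={1,2} pick 2 [1->2 ok]
  5: obs=y cand={0,3} pick 0 [2->0 ok]
  6: obs=x cand={1,2} pick 1 [0->1 ok]
  7: obs=y cand={0,3} pick 0 [1->0 ok]
  8: obs=x cand={1,2} pick 1 [0->1 ok]
  9: obs=x cand={1,2} pick 2 [1->2 ok]
  10: obs=y cand={0,3} pick 3 [2->3 ok]
  11: obs=x cand={1,2} pick 1 [3->1 ok]
  12: obs=x cand={1,2} pick 2 [1->2 ok]
  13: obs=y cand={0,3} pick 3 [2->3 ok]

0,1,0,1,2,0,1,0,1,2,3,1,2,3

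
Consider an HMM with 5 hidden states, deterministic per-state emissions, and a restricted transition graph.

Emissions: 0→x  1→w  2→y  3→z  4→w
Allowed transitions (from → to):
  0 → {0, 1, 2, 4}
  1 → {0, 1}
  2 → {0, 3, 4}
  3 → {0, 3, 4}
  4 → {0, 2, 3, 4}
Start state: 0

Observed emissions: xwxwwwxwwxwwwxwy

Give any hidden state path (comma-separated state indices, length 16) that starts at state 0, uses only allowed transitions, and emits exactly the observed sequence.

  t0 'x' -> {0}, take 0 (start)
  t1 'w' -> {1,4}, take 4 (0->4 ok)
  t2 'x' -> {0}, take 0 (4->0 ok)
  t3 'w' -> {1,4}, take 1 (0->1 ok)
  t4 'w' -> {1,4}, take 1 (1->1 ok)
  t5 'w' -> {1,4}, take 1 (1->1 ok)
  t6 'x' -> {0}, take 0 (1->0 ok)
  t7 'w' -> {1,4}, take 1 (0->1 ok)
  t8 'w' -> {1,4}, take 1 (1->1 ok)
  t9 'x' -> {0}, take 0 (1->0 ok)
  t10 'w' -> {1,4}, take 1 (0->1 ok)
  t11 'w' -> {1,4}, take 1 (1->1 ok)
  t12 'w' -> {1,4}, take 1 (1->1 ok)
  t13 'x' -> {0}, take 0 (1->0 ok)
  t14 'w' -> {1,4}, take 4 (0->4 ok)
  t15 'y' -> {2}, take 2 (4->2 ok)

0,4,0,1,1,1,0,1,1,0,1,1,1,0,4,2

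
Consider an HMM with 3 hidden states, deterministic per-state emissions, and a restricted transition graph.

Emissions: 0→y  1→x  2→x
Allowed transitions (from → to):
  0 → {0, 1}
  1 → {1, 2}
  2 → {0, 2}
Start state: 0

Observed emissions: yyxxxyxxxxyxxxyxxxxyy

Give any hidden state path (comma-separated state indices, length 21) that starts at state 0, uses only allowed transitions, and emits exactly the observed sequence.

  pos 0: y in {0}, choose 0; start
  pos 1: y in {0}, choose 0; 0->0 ok
  pos 2: x in {1,2}, choose 1; 0->1 ok
  pos 3: x in {1,2}, choose 2; 1->2 ok
  pos 4: x in {1,2}, choose 2; 2->2 ok
  pos 5: y in {0}, choose 0; 2->0 ok
  pos 6: x in {1,2}, choose 1; 0->1 ok
  pos 7: x in {1,2}, choose 1; 1->1 ok
  pos 8: x in {1,2}, choose 1; 1->1 ok
  pos 9: x in {1,2}, choose 2; 1->2 ok
  pos 10: y in {0}, choose 0; 2->0 ok
  pos 11: x in {1,2}, choose 1; 0->1 ok
  pos 12: x in {1,2}, choose 1; 1->1 ok
  pos 13: x in {1,2}, choose 2; 1->2 ok
  pos 14: y in {0}, choose 0; 2->0 ok
  pos 15: x in {1,2}, choose 1; 0->1 ok
  pos 16: x in {1,2}, choose 1; 1->1 ok
  pos 17: x in {1,2}, choose 1; 1->1 ok
  pos 18: x in {1,2}, choose 2; 1->2 ok
  pos 19: y in {0}, choose 0; 2->0 ok
  pos 20: y in {0}, choose 0; 0->0 ok

0,0,1,2,2,0,1,1,1,2,0,1,1,2,0,1,1,1,2,0,0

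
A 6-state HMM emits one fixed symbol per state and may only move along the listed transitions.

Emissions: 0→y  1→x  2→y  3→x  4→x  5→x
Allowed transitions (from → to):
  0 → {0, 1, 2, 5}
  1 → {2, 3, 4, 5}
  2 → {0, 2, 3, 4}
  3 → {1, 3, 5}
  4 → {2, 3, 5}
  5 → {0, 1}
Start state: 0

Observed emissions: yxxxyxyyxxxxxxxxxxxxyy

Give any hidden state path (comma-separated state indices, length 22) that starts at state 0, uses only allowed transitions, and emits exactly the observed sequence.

  [0] y  {0,2}  => 0  start
  [1] x  {1,3,4,5}  => 5  0->5 ok
  [2] x  {1,3,4,5}  => 1  5->1 ok
  [3] x  {1,3,4,5}  => 5  1->5 ok
  [4] y  {0,2}  => 0  5->0 ok
  [5] x  {1,3,4,5}  => 5  0->5 ok
  [6] y  {0,2}  => 0  5->0 ok
  [7] y  {0,2}  => 2  0->2 ok
  [8] x  {1,3,4,5}  => 3  2->3 ok
  [9] x  {1,3,4,5}  => 1  3->1 ok
  [10] x  {1,3,4,5}  => 5  1->5 ok
  [11] x  {1,3,4,5}  => 1  5->1 ok
  [12] x  {1,3,4,5}  => 3  1->3 ok
  [13] x  {1,3,4,5}  => 5  3->5 ok
  [14] x  {1,3,4,5}  => 1  5->1 ok
  [15] x  {1,3,4,5}  => 5  1->5 ok
  [16] x  {1,3,4,5}  => 1  5->1 ok
  [17] x  {1,3,4,5}  => 4  1->4 ok
  [18] x  {1,3,4,5}  => 3  4->3 ok
  [19] x  {1,3,4,5}  => 1  3->1 ok
  [20] y  {0,2}  => 2  1->2 ok
  [21] y  {0,2}  => 2  2->2 ok

0,5,1,5,0,5,0,2,3,1,5,1,3,5,1,5,1,4,3,1,2,2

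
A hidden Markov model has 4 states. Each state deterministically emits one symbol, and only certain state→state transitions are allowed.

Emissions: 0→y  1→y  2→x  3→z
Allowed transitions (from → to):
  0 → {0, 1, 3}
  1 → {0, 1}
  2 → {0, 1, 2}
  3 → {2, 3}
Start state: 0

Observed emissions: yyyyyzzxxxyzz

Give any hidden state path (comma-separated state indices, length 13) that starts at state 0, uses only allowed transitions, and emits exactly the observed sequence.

0,1,1,0,0,3,3,2,2,2,0,3,3

  [0] y  {0,1}  => 0  start
  [1] y  {0,1}  => 1  0->1 ok
  [2] y  {0,1}  => 1  1->1 ok
  [3] y  {0,1}  => 0  1->0 ok
  [4] y  {0,1}  => 0  0->0 ok
  [5] z  {3}  => 3  0->3 ok
  [6] z  {3}  => 3  3->3 ok
  [7] x  {2}  => 2  3->2 ok
  [8] x  {2}  => 2  2->2 ok
  [9] x  {2}  => 2  2->2 ok
  [10] y  {0,1}  => 0  2->0 ok
  [11] z  {3}  => 3  0->3 ok
  [12] z  {3}  => 3  3->3 ok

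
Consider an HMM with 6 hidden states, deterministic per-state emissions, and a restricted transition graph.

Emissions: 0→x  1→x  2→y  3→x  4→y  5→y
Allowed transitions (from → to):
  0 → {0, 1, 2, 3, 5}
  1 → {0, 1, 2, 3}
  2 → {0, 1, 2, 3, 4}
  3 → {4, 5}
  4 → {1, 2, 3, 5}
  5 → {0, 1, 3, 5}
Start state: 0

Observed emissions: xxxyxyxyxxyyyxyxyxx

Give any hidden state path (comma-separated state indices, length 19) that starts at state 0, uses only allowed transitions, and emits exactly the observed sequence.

0,1,0,2,1,2,3,5,1,0,2,2,2,3,5,3,4,1,1

  pos 0: x in {0,1,3}, choose 0; start
  pos 1: x in {0,1,3}, choose 1; 0->1 ok
  pos 2: x in {0,1,3}, choose 0; 1->0 ok
  pos 3: y in {2,4,5}, choose 2; 0->2 ok
  pos 4: x in {0,1,3}, choose 1; 2->1 ok
  pos 5: y in {2,4,5}, choose 2; 1->2 ok
  pos 6: x in {0,1,3}, choose 3; 2->3 ok
  pos 7: y in {2,4,5}, choose 5; 3->5 ok
  pos 8: x in {0,1,3}, choose 1; 5->1 ok
  pos 9: x in {0,1,3}, choose 0; 1->0 ok
  pos 10: y in {2,4,5}, choose 2; 0->2 ok
  pos 11: y in {2,4,5}, choose 2; 2->2 ok
  pos 12: y in {2,4,5}, choose 2; 2->2 ok
  pos 13: x in {0,1,3}, choose 3; 2->3 ok
  pos 14: y in {2,4,5}, choose 5; 3->5 ok
  pos 15: x in {0,1,3}, choose 3; 5->3 ok
  pos 16: y in {2,4,5}, choose 4; 3->4 ok
  pos 17: x in {0,1,3}, choose 1; 4->1 ok
  pos 18: x in {0,1,3}, choose 1; 1->1 ok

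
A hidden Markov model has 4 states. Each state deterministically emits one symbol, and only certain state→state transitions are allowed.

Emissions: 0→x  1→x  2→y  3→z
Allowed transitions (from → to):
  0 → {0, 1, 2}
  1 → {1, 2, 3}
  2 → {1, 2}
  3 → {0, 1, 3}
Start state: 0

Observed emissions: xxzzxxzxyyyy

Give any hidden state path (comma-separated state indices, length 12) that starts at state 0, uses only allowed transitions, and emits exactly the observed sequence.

0,1,3,3,0,1,3,1,2,2,2,2

  pos 0: x in {0,1}, choose 0; start
  pos 1: x in {0,1}, choose 1; 0->1 ok
  pos 2: z in {3}, choose 3; 1->3 ok
  pos 3: z in {3}, choose 3; 3->3 ok
  pos 4: x in {0,1}, choose 0; 3->0 ok
  pos 5: x in {0,1}, choose 1; 0->1 ok
  pos 6: z in {3}, choose 3; 1->3 ok
  pos 7: x in {0,1}, choose 1; 3->1 ok
  pos 8: y in {2}, choose 2; 1->2 ok
  pos 9: y in {2}, choose 2; 2->2 ok
  pos 10: y in {2}, choose 2; 2->2 ok
  pos 11: y in {2}, choose 2; 2->2 ok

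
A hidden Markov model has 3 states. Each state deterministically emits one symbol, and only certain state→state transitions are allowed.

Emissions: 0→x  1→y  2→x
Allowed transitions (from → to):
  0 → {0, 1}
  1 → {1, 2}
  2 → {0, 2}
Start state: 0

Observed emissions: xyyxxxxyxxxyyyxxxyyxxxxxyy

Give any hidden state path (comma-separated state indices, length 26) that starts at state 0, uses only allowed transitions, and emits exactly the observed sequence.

0,1,1,2,2,0,0,1,2,2,0,1,1,1,2,2,0,1,1,2,2,2,0,0,1,1

  pos 0: x in {0,2}, choose 0; start
  pos 1: y in {1}, choose 1; 0->1 ok
  pos 2: y in {1}, choose 1; 1->1 ok
  pos 3: x in {0,2}, choose 2; 1->2 ok
  pos 4: x in {0,2}, choose 2; 2->2 ok
  pos 5: x in {0,2}, choose 0; 2->0 ok
  pos 6: x in {0,2}, choose 0; 0->0 ok
  pos 7: y in {1}, choose 1; 0->1 ok
  pos 8: x in {0,2}, choose 2; 1->2 ok
  pos 9: x in {0,2}, choose 2; 2->2 ok
  pos 10: x in {0,2}, choose 0; 2->0 ok
  pos 11: y in {1}, choose 1; 0->1 ok
  pos 12: y in {1}, choose 1; 1->1 ok
  pos 13: y in {1}, choose 1; 1->1 ok
  pos 14: x in {0,2}, choose 2; 1->2 ok
  pos 15: x in {0,2}, choose 2; 2->2 ok
  pos 16: x in {0,2}, choose 0; 2->0 ok
  pos 17: y in {1}, choose 1; 0->1 ok
  pos 18: y in {1}, choose 1; 1->1 ok
  pos 19: x in {0,2}, choose 2; 1->2 ok
  pos 20: x in {0,2}, choose 2; 2->2 ok
  pos 21: x in {0,2}, choose 2; 2->2 ok
  pos 22: x in {0,2}, choose 0; 2->0 ok
  pos 23: x in {0,2}, choose 0; 0->0 ok
  pos 24: y in {1}, choose 1; 0->1 ok
  pos 25: y in {1}, choose 1; 1->1 ok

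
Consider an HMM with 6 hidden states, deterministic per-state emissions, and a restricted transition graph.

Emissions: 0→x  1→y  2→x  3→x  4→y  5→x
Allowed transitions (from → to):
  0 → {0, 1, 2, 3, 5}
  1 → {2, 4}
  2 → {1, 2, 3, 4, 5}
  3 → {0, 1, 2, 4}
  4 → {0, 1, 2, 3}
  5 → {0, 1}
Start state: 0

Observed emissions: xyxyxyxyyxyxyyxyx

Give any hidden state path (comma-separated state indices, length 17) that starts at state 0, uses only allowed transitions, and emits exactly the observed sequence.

0,1,2,4,3,4,0,1,4,3,4,0,1,4,2,4,3

  pos 0: x in {0,2,3,5}, choose 0; start
  pos 1: y in {1,4}, choose 1; 0->1 ok
  pos 2: x in {0,2,3,5}, choose 2; 1->2 ok
  pos 3: y in {1,4}, choose 4; 2->4 ok
  pos 4: x in {0,2,3,5}, choose 3; 4->3 ok
  pos 5: y in {1,4}, choose 4; 3->4 ok
  pos 6: x in {0,2,3,5}, choose 0; 4->0 ok
  pos 7: y in {1,4}, choose 1; 0->1 ok
  pos 8: y in {1,4}, choose 4; 1->4 ok
  pos 9: x in {0,2,3,5}, choose 3; 4->3 ok
  pos 10: y in {1,4}, choose 4; 3->4 ok
  pos 11: x in {0,2,3,5}, choose 0; 4->0 ok
  pos 12: y in {1,4}, choose 1; 0->1 ok
  pos 13: y in {1,4}, choose 4; 1->4 ok
  pos 14: x in {0,2,3,5}, choose 2; 4->2 ok
  pos 15: y in {1,4}, choose 4; 2->4 ok
  pos 16: x in {0,2,3,5}, choose 3; 4->3 ok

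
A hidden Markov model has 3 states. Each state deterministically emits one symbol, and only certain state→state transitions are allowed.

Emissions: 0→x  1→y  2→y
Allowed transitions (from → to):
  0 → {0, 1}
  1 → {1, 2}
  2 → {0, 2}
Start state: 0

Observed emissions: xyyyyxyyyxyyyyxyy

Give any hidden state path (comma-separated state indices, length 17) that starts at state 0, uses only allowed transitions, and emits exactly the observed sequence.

0,1,1,2,2,0,1,1,2,0,1,2,2,2,0,1,1

  [0] x  {0}  => 0  start
  [1] y  {1,2}  => 1  0->1 ok
  [2] y  {1,2}  => 1  1->1 ok
  [3] y  {1,2}  => 2  1->2 ok
  [4] y  {1,2}  => 2  2->2 ok
  [5] x  {0}  => 0  2->0 ok
  [6] y  {1,2}  => 1  0->1 ok
  [7] y  {1,2}  => 1  1->1 ok
  [8] y  {1,2}  => 2  1->2 ok
  [9] x  {0}  => 0  2->0 ok
  [10] y  {1,2}  => 1  0->1 ok
  [11] y  {1,2}  => 2  1->2 ok
  [12] y  {1,2}  => 2  2->2 ok
  [13] y  {1,2}  => 2  2->2 ok
  [14] x  {0}  => 0  2->0 ok
  [15] y  {1,2}  => 1  0->1 ok
  [16] y  {1,2}  => 1  1->1 ok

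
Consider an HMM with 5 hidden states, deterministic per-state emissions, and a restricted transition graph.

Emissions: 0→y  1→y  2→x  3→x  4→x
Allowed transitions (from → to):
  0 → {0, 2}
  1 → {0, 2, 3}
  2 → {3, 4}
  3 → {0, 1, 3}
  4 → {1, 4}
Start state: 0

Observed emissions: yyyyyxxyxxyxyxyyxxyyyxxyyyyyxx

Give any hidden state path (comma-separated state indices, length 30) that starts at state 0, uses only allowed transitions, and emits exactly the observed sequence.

  [0] y  {0,1}  => 0  start
  [1] y  {0,1}  => 0  0->0 ok
  [2] y  {0,1}  => 0  0->0 ok
  [3] y  {0,1}  => 0  0->0 ok
  [4] y  {0,1}  => 0  0->0 ok
  [5] x  {2,3,4}  => 2  0->2 ok
  [6] x  {2,3,4}  => 4  2->4 ok
  [7] y  {0,1}  => 1  4->1 ok
  [8] x  {2,3,4}  => 2  1->2 ok
  [9] x  {2,3,4}  => 3  2->3 ok
  [10] y  {0,1}  => 1  3->1 ok
  [11] x  {2,3,4}  => 3  1->3 ok
  [12] y  {0,1}  => 1  3->1 ok
  [13] x  {2,3,4}  => 3  1->3 ok
  [14] y  {0,1}  => 1  3->1 ok
  [15] y  {0,1}  => 0  1->0 ok
  [16] x  {2,3,4}  => 2  0->2 ok
  [17] x  {2,3,4}  => 3  2->3 ok
  [18] y  {0,1}  => 0  3->0 ok
  [19] y  {0,1}  => 0  0->0 ok
  [20] y  {0,1}  => 0  0->0 ok
  [21] x  {2,3,4}  => 2  0->2 ok
  [22] x  {2,3,4}  => 3  2->3 ok
  [23] y  {0,1}  => 0  3->0 ok
  [24] y  {0,1}  => 0  0->0 ok
  [25] y  {0,1}  => 0  0->0 ok
  [26] y  {0,1}  => 0  0->0 ok
  [27] y  {0,1}  => 0  0->0 ok
  [28] x  {2,3,4}  => 2  0->2 ok
  [29] x  {2,3,4}  => 4  2->4 ok

0,0,0,0,0,2,4,1,2,3,1,3,1,3,1,0,2,3,0,0,0,2,3,0,0,0,0,0,2,4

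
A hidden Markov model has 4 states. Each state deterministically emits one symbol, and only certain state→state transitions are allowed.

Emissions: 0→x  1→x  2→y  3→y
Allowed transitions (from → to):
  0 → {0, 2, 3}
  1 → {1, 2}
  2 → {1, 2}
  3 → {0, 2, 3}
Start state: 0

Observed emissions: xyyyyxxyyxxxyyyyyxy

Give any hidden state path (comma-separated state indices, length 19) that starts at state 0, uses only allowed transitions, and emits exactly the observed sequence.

  t0 'x' -> {0,1}, take 0 (start)
  t1 'y' -> {2,3}, take 3 (0->3 ok)
  t2 'y' -> {2,3}, take 3 (3->3 ok)
  t3 'y' -> {2,3}, take 3 (3->3 ok)
  t4 'y' -> {2,3}, take 3 (3->3 ok)
  t5 'x' -> {0,1}, take 0 (3->0 ok)
  t6 'x' -> {0,1}, take 0 (0->0 ok)
  t7 'y' -> {2,3}, take 3 (0->3 ok)
  t8 'y' -> {2,3}, take 3 (3->3 ok)
  t9 'x' -> {0,1}, take 0 (3->0 ok)
  t10 'x' -> {0,1}, take 0 (0->0 ok)
  t11 'x' -> {0,1}, take 0 (0->0 ok)
  t12 'y' -> {2,3}, take 3 (0->3 ok)
  t13 'y' -> {2,3}, take 2 (3->2 ok)
  t14 'y' -> {2,3}, take 2 (2->2 ok)
  t15 'y' -> {2,3}, take 2 (2->2 ok)
  t16 'y' -> {2,3}, take 2 (2->2 ok)
  t17 'x' -> {0,1}, take 1 (2->1 ok)
  t18 'y' -> {2,3}, take 2 (1->2 ok)

0,3,3,3,3,0,0,3,3,0,0,0,3,2,2,2,2,1,2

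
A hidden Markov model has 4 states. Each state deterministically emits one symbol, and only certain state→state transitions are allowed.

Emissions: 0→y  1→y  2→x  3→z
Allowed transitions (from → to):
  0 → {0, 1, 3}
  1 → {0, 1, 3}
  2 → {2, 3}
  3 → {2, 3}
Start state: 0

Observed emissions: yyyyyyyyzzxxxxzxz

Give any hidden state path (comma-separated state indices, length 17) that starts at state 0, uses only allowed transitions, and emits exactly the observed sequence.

0,0,1,0,1,1,1,0,3,3,2,2,2,2,3,2,3

  pos 0: y in {0,1}, choose 0; start
  pos 1: y in {0,1}, choose 0; 0->0 ok
  pos 2: y in {0,1}, choose 1; 0->1 ok
  pos 3: y in {0,1}, choose 0; 1->0 ok
  pos 4: y in {0,1}, choose 1; 0->1 ok
  pos 5: y in {0,1}, choose 1; 1->1 ok
  pos 6: y in {0,1}, choose 1; 1->1 ok
  pos 7: y in {0,1}, choose 0; 1->0 ok
  pos 8: z in {3}, choose 3; 0->3 ok
  pos 9: z in {3}, choose 3; 3->3 ok
  pos 10: x in {2}, choose 2; 3->2 ok
  pos 11: x in {2}, choose 2; 2->2 ok
  pos 12: x in {2}, choose 2; 2->2 ok
  pos 13: x in {2}, choose 2; 2->2 ok
  pos 14: z in {3}, choose 3; 2->3 ok
  pos 15: x in {2}, choose 2; 3->2 ok
  pos 16: z in {3}, choose 3; 2->3 ok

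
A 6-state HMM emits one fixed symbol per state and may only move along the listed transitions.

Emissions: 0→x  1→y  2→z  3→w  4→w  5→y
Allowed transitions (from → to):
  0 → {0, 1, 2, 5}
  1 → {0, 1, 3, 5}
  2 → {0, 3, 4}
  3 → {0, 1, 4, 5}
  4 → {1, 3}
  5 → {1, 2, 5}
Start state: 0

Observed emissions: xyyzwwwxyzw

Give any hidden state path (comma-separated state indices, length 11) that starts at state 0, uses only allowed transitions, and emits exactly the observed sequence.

  [0] x  {0}  => 0  start
  [1] y  {1,5}  => 1  0->1 ok
  [2] y  {1,5}  => 5  1->5 ok
  [3] z  {2}  => 2  5->2 ok
  [4] w  {3,4}  => 3  2->3 ok
  [5] w  {3,4}  => 4  3->4 ok
  [6] w  {3,4}  => 3  4->3 ok
  [7] x  {0}  => 0  3->0 ok
  [8] y  {1,5}  => 5  0->5 ok
  [9] z  {2}  => 2  5->2 ok
  [10] w  {3,4}  => 3  2->3 ok

0,1,5,2,3,4,3,0,5,2,3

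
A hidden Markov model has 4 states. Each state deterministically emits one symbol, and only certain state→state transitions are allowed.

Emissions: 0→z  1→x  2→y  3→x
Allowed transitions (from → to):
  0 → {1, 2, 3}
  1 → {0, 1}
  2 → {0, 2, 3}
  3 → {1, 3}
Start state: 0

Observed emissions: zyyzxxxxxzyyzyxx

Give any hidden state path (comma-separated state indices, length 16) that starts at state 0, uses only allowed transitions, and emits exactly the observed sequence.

0,2,2,0,3,3,3,3,1,0,2,2,0,2,3,1

  [0] z  {0}  => 0  start
  [1] y  {2}  => 2  0->2 ok
  [2] y  {2}  => 2  2->2 ok
  [3] z  {0}  => 0  2->0 ok
  [4] x  {1,3}  => 3  0->3 ok
  [5] x  {1,3}  => 3  3->3 ok
  [6] x  {1,3}  => 3  3->3 ok
  [7] x  {1,3}  => 3  3->3 ok
  [8] x  {1,3}  => 1  3->1 ok
  [9] z  {0}  => 0  1->0 ok
  [10] y  {2}  => 2  0->2 ok
  [11] y  {2}  => 2  2->2 ok
  [12] z  {0}  => 0  2->0 ok
  [13] y  {2}  => 2  0->2 ok
  [14] x  {1,3}  => 3  2->3 ok
  [15] x  {1,3}  => 1  3->1 ok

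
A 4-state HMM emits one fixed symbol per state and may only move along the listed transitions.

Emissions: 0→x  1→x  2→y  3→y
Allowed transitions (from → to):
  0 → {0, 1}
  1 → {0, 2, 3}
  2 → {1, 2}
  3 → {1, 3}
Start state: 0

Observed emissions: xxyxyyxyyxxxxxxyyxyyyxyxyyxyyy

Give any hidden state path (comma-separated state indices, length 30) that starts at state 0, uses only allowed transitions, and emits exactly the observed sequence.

  t0 'x' -> {0,1}, take 0 (start)
  t1 'x' -> {0,1}, take 1 (0->1 ok)
  t2 'y' -> {2,3}, take 2 (1->2 ok)
  t3 'x' -> {0,1}, take 1 (2->1 ok)
  t4 'y' -> {2,3}, take 2 (1->2 ok)
  t5 'y' -> {2,3}, take 2 (2->2 ok)
  t6 'x' -> {0,1}, take 1 (2->1 ok)
  t7 'y' -> {2,3}, take 2 (1->2 ok)
  t8 'y' -> {2,3}, take 2 (2->2 ok)
  t9 'x' -> {0,1}, take 1 (2->1 ok)
  t10 'x' -> {0,1}, take 0 (1->0 ok)
  t11 'x' -> {0,1}, take 0 (0->0 ok)
  t12 'x' -> {0,1}, take 0 (0->0 ok)
  t13 'x' -> {0,1}, take 0 (0->0 ok)
  t14 'x' -> {0,1}, take 1 (0->1 ok)
  t15 'y' -> {2,3}, take 2 (1->2 ok)
  t16 'y' -> {2,3}, take 2 (2->2 ok)
  t17 'x' -> {0,1}, take 1 (2->1 ok)
  t18 'y' -> {2,3}, take 3 (1->3 ok)
  t19 'y' -> {2,3}, take 3 (3->3 ok)
  t20 'y' -> {2,3}, take 3 (3->3 ok)
  t21 'x' -> {0,1}, take 1 (3->1 ok)
  t22 'y' -> {2,3}, take 2 (1->2 ok)
  t23 'x' -> {0,1}, take 1 (2->1 ok)
  t24 'y' -> {2,3}, take 2 (1->2 ok)
  t25 'y' -> {2,3}, take 2 (2->2 ok)
  t26 'x' -> {0,1}, take 1 (2->1 ok)
  t27 'y' -> {2,3}, take 3 (1->3 ok)
  t28 'y' -> {2,3}, take 3 (3->3 ok)
  t29 'y' -> {2,3}, take 3 (3->3 ok)

0,1,2,1,2,2,1,2,2,1,0,0,0,0,1,2,2,1,3,3,3,1,2,1,2,2,1,3,3,3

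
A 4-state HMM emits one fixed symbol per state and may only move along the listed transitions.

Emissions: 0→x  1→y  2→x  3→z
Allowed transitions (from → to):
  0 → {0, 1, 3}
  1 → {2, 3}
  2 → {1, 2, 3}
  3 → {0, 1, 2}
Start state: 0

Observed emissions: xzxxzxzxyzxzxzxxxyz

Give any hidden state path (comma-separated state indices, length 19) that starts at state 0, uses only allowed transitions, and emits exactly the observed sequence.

0,3,0,0,3,0,3,0,1,3,0,3,0,3,2,2,2,1,3

  t0 'x' -> {0,2}, take 0 (start)
  t1 'z' -> {3}, take 3 (0->3 ok)
  t2 'x' -> {0,2}, take 0 (3->0 ok)
  t3 'x' -> {0,2}, take 0 (0->0 ok)
  t4 'z' -> {3}, take 3 (0->3 ok)
  t5 'x' -> {0,2}, take 0 (3->0 ok)
  t6 'z' -> {3}, take 3 (0->3 ok)
  t7 'x' -> {0,2}, take 0 (3->0 ok)
  t8 'y' -> {1}, take 1 (0->1 ok)
  t9 'z' -> {3}, take 3 (1->3 ok)
  t10 'x' -> {0,2}, take 0 (3->0 ok)
  t11 'z' -> {3}, take 3 (0->3 ok)
  t12 'x' -> {0,2}, take 0 (3->0 ok)
  t13 'z' -> {3}, take 3 (0->3 ok)
  t14 'x' -> {0,2}, take 2 (3->2 ok)
  t15 'x' -> {0,2}, take 2 (2->2 ok)
  t16 'x' -> {0,2}, take 2 (2->2 ok)
  t17 'y' -> {1}, take 1 (2->1 ok)
  t18 'z' -> {3}, take 3 (1->3 ok)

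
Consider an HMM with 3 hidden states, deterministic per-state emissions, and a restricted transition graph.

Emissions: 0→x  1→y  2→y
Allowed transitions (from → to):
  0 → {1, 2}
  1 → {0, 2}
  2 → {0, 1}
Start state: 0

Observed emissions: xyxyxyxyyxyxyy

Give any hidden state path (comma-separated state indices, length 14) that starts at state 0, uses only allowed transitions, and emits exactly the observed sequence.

  t0 'x' -> {0}, take 0 (start)
  t1 'y' -> {1,2}, take 1 (0->1 ok)
  t2 'x' -> {0}, take 0 (1->0 ok)
  t3 'y' -> {1,2}, take 2 (0->2 ok)
  t4 'x' -> {0}, take 0 (2->0 ok)
  t5 'y' -> {1,2}, take 2 (0->2 ok)
  t6 'x' -> {0}, take 0 (2->0 ok)
  t7 'y' -> {1,2}, take 1 (0->1 ok)
  t8 'y' -> {1,2}, take 2 (1->2 ok)
  t9 'x' -> {0}, take 0 (2->0 ok)
  t10 'y' -> {1,2}, take 2 (0->2 ok)
  t11 'x' -> {0}, take 0 (2->0 ok)
  t12 'y' -> {1,2}, take 1 (0->1 ok)
  t13 'y' -> {1,2}, take 2 (1->2 ok)

0,1,0,2,0,2,0,1,2,0,2,0,1,2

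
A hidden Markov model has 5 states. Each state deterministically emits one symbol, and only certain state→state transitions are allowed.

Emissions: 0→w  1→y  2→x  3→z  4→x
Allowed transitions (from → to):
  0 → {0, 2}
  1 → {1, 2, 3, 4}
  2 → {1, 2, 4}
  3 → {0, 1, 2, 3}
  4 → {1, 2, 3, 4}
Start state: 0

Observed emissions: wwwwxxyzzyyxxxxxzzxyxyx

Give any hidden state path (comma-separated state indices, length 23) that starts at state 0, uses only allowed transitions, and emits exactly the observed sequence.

0,0,0,0,2,2,1,3,3,1,1,4,2,2,4,4,3,3,2,1,4,1,2

  0: obs=w cand={0} pick 0 [start]
  1: obs=w cand={0} pick 0 [0->0 ok]
  2: obs=w cand={0} pick 0 [0->0 ok]
  3: obs=w cand={0} pick 0 [0->0 ok]
  4: obs=x cand={2,4} pick 2 [0->2 ok]
  5: obs=x cand={2,4} pick 2 [2->2 ok]
  6: obs=y cand={1} pick 1 [2->1 ok]
  7: obs=z cand={3} pick 3 [1->3 ok]
  8: obs=z cand={3} pick 3 [3->3 ok]
  9: obs=y cand={1} pick 1 [3->1 ok]
  10: obs=y cand={1} pick 1 [1->1 ok]
  11: obs=x cand={2,4} pick 4 [1->4 ok]
  12: obs=x cand={2,4} pick 2 [4->2 ok]
  13: obs=x cand={2,4} pick 2 [2->2 ok]
  14: obs=x cand={2,4} pick 4 [2->4 ok]
  15: obs=x cand={2,4} pick 4 [4->4 ok]
  16: obs=z cand={3} pick 3 [4->3 ok]
  17: obs=z cand={3} pick 3 [3->3 ok]
  18: obs=x cand={2,4} pick 2 [3->2 ok]
  19: obs=y cand={1} pick 1 [2->1 ok]
  20: obs=x cand={2,4} pick 4 [1->4 ok]
  21: obs=y cand={1} pick 1 [4->1 ok]
  22: obs=x cand={2,4} pick 2 [1->2 ok]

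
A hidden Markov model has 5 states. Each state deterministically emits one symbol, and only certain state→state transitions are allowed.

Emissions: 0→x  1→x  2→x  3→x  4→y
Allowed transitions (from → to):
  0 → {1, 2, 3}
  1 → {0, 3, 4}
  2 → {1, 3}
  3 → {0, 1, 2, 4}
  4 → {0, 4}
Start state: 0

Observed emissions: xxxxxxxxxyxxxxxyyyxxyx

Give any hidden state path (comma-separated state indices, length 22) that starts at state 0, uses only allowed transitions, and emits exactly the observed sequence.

  [0] x  {0,1,2,3}  => 0  start
  [1] x  {0,1,2,3}  => 2  0->2 ok
  [2] x  {0,1,2,3}  => 1  2->1 ok
  [3] x  {0,1,2,3}  => 0  1->0 ok
  [4] x  {0,1,2,3}  => 3  0->3 ok
  [5] x  {0,1,2,3}  => 1  3->1 ok
  [6] x  {0,1,2,3}  => 3  1->3 ok
  [7] x  {0,1,2,3}  => 2  3->2 ok
  [8] x  {0,1,2,3}  => 3  2->3 ok
  [9] y  {4}  => 4  3->4 ok
  [10] x  {0,1,2,3}  => 0  4->0 ok
  [11] x  {0,1,2,3}  => 1  0->1 ok
  [12] x  {0,1,2,3}  => 3  1->3 ok
  [13] x  {0,1,2,3}  => 2  3->2 ok
  [14] x  {0,1,2,3}  => 1  2->1 ok
  [15] y  {4}  => 4  1->4 ok
  [16] y  {4}  => 4  4->4 ok
  [17] y  {4}  => 4  4->4 ok
  [18] x  {0,1,2,3}  => 0  4->0 ok
  [19] x  {0,1,2,3}  => 1  0->1 ok
  [20] y  {4}  => 4  1->4 ok
  [21] x  {0,1,2,3}  => 0  4->0 ok

0,2,1,0,3,1,3,2,3,4,0,1,3,2,1,4,4,4,0,1,4,0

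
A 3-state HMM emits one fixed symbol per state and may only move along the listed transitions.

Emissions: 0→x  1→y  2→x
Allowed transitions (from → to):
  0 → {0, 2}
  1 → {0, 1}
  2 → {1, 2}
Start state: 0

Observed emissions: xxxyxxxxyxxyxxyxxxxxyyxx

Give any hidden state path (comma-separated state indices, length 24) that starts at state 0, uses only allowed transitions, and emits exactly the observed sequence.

  [0] x  {0,2}  => 0  start
  [1] x  {0,2}  => 0  0->0 ok
  [2] x  {0,2}  => 2  0->2 ok
  [3] y  {1}  => 1  2->1 ok
  [4] x  {0,2}  => 0  1->0 ok
  [5] x  {0,2}  => 2  0->2 ok
  [6] x  {0,2}  => 2  2->2 ok
  [7] x  {0,2}  => 2  2->2 ok
  [8] y  {1}  => 1  2->1 ok
  [9] x  {0,2}  => 0  1->0 ok
  [10] x  {0,2}  => 2  0->2 ok
  [11] y  {1}  => 1  2->1 ok
  [12] x  {0,2}  => 0  1->0 ok
  [13] x  {0,2}  => 2  0->2 ok
  [14] y  {1}  => 1  2->1 ok
  [15] x  {0,2}  => 0  1->0 ok
  [16] x  {0,2}  => 0  0->0 ok
  [17] x  {0,2}  => 0  0->0 ok
  [18] x  {0,2}  => 0  0->0 ok
  [19] x  {0,2}  => 2  0->2 ok
  [20] y  {1}  => 1  2->1 ok
  [21] y  {1}  => 1  1->1 ok
  [22] x  {0,2}  => 0  1->0 ok
  [23] x  {0,2}  => 2  0->2 ok

0,0,2,1,0,2,2,2,1,0,2,1,0,2,1,0,0,0,0,2,1,1,0,2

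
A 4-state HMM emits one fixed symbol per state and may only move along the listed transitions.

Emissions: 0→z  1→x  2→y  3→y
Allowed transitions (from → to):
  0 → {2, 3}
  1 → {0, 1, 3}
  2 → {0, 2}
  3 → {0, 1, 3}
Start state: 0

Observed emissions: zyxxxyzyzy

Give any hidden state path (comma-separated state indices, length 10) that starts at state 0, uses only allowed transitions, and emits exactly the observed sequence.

0,3,1,1,1,3,0,3,0,2

  t0 'z' -> {0}, take 0 (start)
  t1 'y' -> {2,3}, take 3 (0->3 ok)
  t2 'x' -> {1}, take 1 (3->1 ok)
  t3 'x' -> {1}, take 1 (1->1 ok)
  t4 'x' -> {1}, take 1 (1->1 ok)
  t5 'y' -> {2,3}, take 3 (1->3 ok)
  t6 'z' -> {0}, take 0 (3->0 ok)
  t7 'y' -> {2,3}, take 3 (0->3 ok)
  t8 'z' -> {0}, take 0 (3->0 ok)
  t9 'y' -> {2,3}, take 2 (0->2 ok)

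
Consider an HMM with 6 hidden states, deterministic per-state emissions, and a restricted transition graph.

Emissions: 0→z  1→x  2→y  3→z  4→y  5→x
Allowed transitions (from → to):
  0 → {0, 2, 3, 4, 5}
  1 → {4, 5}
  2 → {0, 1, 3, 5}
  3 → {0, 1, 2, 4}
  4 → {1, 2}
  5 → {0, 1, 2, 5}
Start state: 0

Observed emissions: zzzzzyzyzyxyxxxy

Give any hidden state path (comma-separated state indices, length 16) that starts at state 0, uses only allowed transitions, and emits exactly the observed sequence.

  pos 0: z in {0,3}, choose 0; start
  pos 1: z in {0,3}, choose 0; 0->0 ok
  pos 2: z in {0,3}, choose 0; 0->0 ok
  pos 3: z in {0,3}, choose 0; 0->0 ok
  pos 4: z in {0,3}, choose 3; 0->3 ok
  pos 5: y in {2,4}, choose 2; 3->2 ok
  pos 6: z in {0,3}, choose 0; 2->0 ok
  pos 7: y in {2,4}, choose 2; 0->2 ok
  pos 8: z in {0,3}, choose 3; 2->3 ok
  pos 9: y in {2,4}, choose 4; 3->4 ok
  pos 10: x in {1,5}, choose 1; 4->1 ok
  pos 11: y in {2,4}, choose 4; 1->4 ok
  pos 12: x in {1,5}, choose 1; 4->1 ok
  pos 13: x in {1,5}, choose 5; 1->5 ok
  pos 14: x in {1,5}, choose 1; 5->1 ok
  pos 15: y in {2,4}, choose 4; 1->4 ok

0,0,0,0,3,2,0,2,3,4,1,4,1,5,1,4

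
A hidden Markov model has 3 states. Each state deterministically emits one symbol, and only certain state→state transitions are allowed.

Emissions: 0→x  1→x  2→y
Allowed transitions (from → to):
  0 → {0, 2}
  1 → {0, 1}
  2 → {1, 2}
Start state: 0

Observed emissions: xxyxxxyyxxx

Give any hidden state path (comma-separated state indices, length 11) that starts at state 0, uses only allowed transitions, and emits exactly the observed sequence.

  t0 'x' -> {0,1}, take 0 (start)
  t1 'x' -> {0,1}, take 0 (0->0 ok)
  t2 'y' -> {2}, take 2 (0->2 ok)
  t3 'x' -> {0,1}, take 1 (2->1 ok)
  t4 'x' -> {0,1}, take 1 (1->1 ok)
  t5 'x' -> {0,1}, take 0 (1->0 ok)
  t6 'y' -> {2}, take 2 (0->2 ok)
  t7 'y' -> {2}, take 2 (2->2 ok)
  t8 'x' -> {0,1}, take 1 (2->1 ok)
  t9 'x' -> {0,1}, take 1 (1->1 ok)
  t10 'x' -> {0,1}, take 1 (1->1 ok)

0,0,2,1,1,0,2,2,1,1,1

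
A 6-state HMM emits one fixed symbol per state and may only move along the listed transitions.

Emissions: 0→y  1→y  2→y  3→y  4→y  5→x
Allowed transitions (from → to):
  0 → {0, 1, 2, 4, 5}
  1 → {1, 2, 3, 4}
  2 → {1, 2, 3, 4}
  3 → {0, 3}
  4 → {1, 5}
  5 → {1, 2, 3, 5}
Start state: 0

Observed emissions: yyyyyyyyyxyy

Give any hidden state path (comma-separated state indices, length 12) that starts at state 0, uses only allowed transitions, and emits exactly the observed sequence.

  [0] y  {0,1,2,3,4}  => 0  start
  [1] y  {0,1,2,3,4}  => 4  0->4 ok
  [2] y  {0,1,2,3,4}  => 1  4->1 ok
  [3] y  {0,1,2,3,4}  => 2  1->2 ok
  [4] y  {0,1,2,3,4}  => 1  2->1 ok
  [5] y  {0,1,2,3,4}  => 2  1->2 ok
  [6] y  {0,1,2,3,4}  => 3  2->3 ok
  [7] y  {0,1,2,3,4}  => 0  3->0 ok
  [8] y  {0,1,2,3,4}  => 0  0->0 ok
  [9] x  {5}  => 5  0->5 ok
  [10] y  {0,1,2,3,4}  => 3  5->3 ok
  [11] y  {0,1,2,3,4}  => 0  3->0 ok

0,4,1,2,1,2,3,0,0,5,3,0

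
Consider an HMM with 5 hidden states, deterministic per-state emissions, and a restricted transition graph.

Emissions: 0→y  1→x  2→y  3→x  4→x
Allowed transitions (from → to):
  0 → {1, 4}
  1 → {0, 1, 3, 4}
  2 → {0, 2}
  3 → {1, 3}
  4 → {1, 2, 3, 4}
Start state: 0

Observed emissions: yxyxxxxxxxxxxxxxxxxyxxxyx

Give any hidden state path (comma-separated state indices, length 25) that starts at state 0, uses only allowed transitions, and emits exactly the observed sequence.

0,1,0,1,4,4,3,3,3,3,1,4,3,1,3,3,1,4,1,0,4,3,1,0,1

  0: obs=y cand={0,2} pick 0 [start]
  1: obs=x cand={1,3,4} pick 1 [0->1 ok]
  2: obs=y cand={0,2} pick 0 [1->0 ok]
  3: obs=x cand={1,3,4} pick 1 [0->1 ok]
  4: obs=x cand={1,3,4} pick 4 [1->4 ok]
  5: obs=x cand={1,3,4} pick 4 [4->4 ok]
  6: obs=x cand={1,3,4} pick 3 [4->3 ok]
  7: obs=x cand={1,3,4} pick 3 [3->3 ok]
  8: obs=x cand={1,3,4} pick 3 [3->3 ok]
  9: obs=x cand={1,3,4} pick 3 [3->3 ok]
  10: obs=x cand={1,3,4} pick 1 [3->1 ok]
  11: obs=x cand={1,3,4} pick 4 [1->4 ok]
  12: obs=x cand={1,3,4} pick 3 [4->3 ok]
  13: obs=x cand={1,3,4} pick 1 [3->1 ok]
  14: obs=x cand={1,3,4} pick 3 [1->3 ok]
  15: obs=x cand={1,3,4} pick 3 [3->3 ok]
  16: obs=x cand={1,3,4} pick 1 [3->1 ok]
  17: obs=x cand={1,3,4} pick 4 [1->4 ok]
  18: obs=x cand={1,3,4} pick 1 [4->1 ok]
  19: obs=y cand={0,2} pick 0 [1->0 ok]
  20: obs=x cand={1,3,4} pick 4 [0->4 ok]
  21: obs=x cand={1,3,4} pick 3 [4->3 ok]
  22: obs=x cand={1,3,4} pick 1 [3->1 ok]
  23: obs=y cand={0,2} pick 0 [1->0 ok]
  24: obs=x cand={1,3,4} pick 1 [0->1 ok]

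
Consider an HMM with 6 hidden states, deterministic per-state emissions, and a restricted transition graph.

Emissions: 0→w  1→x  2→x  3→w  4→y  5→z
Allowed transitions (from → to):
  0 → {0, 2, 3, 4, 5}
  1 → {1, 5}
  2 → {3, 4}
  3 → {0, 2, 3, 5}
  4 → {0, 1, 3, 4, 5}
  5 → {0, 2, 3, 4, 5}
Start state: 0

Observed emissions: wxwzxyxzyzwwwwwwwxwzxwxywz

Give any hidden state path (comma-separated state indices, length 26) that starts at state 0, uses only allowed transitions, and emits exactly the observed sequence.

  [0] w  {0,3}  => 0  start
  [1] x  {1,2}  => 2  0->2 ok
  [2] w  {0,3}  => 3  2->3 ok
  [3] z  {5}  => 5  3->5 ok
  [4] x  {1,2}  => 2  5->2 ok
  [5] y  {4}  => 4  2->4 ok
  [6] x  {1,2}  => 1  4->1 ok
  [7] z  {5}  => 5  1->5 ok
  [8] y  {4}  => 4  5->4 ok
  [9] z  {5}  => 5  4->5 ok
  [10] w  {0,3}  => 0  5->0 ok
  [11] w  {0,3}  => 3  0->3 ok
  [12] w  {0,3}  => 3  3->3 ok
  [13] w  {0,3}  => 3  3->3 ok
  [14] w  {0,3}  => 3  3->3 ok
  [15] w  {0,3}  => 0  3->0 ok
  [16] w  {0,3}  => 3  0->3 ok
  [17] x  {1,2}  => 2  3->2 ok
  [18] w  {0,3}  => 3  2->3 ok
  [19] z  {5}  => 5  3->5 ok
  [20] x  {1,2}  => 2  5->2 ok
  [21] w  {0,3}  => 3  2->3 ok
  [22] x  {1,2}  => 2  3->2 ok
  [23] y  {4}  => 4  2->4 ok
  [24] w  {0,3}  => 3  4->3 ok
  [25] z  {5}  => 5  3->5 ok

0,2,3,5,2,4,1,5,4,5,0,3,3,3,3,0,3,2,3,5,2,3,2,4,3,5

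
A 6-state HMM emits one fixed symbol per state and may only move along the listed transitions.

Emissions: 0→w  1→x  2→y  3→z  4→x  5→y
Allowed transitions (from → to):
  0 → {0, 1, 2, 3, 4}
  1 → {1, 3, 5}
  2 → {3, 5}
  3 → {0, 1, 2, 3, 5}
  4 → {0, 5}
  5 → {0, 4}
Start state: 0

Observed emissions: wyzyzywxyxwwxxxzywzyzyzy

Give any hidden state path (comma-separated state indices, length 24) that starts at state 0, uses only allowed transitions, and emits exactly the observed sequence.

0,2,3,2,3,5,0,4,5,4,0,0,1,1,1,3,5,0,3,2,3,2,3,2

  t0 'w' -> {0}, take 0 (start)
  t1 'y' -> {2,5}, take 2 (0->2 ok)
  t2 'z' -> {3}, take 3 (2->3 ok)
  t3 'y' -> {2,5}, take 2 (3->2 ok)
  t4 'z' -> {3}, take 3 (2->3 ok)
  t5 'y' -> {2,5}, take 5 (3->5 ok)
  t6 'w' -> {0}, take 0 (5->0 ok)
  t7 'x' -> {1,4}, take 4 (0->4 ok)
  t8 'y' -> {2,5}, take 5 (4->5 ok)
  t9 'x' -> {1,4}, take 4 (5->4 ok)
  t10 'w' -> {0}, take 0 (4->0 ok)
  t11 'w' -> {0}, take 0 (0->0 ok)
  t12 'x' -> {1,4}, take 1 (0->1 ok)
  t13 'x' -> {1,4}, take 1 (1->1 ok)
  t14 'x' -> {1,4}, take 1 (1->1 ok)
  t15 'z' -> {3}, take 3 (1->3 ok)
  t16 'y' -> {2,5}, take 5 (3->5 ok)
  t17 'w' -> {0}, take 0 (5->0 ok)
  t18 'z' -> {3}, take 3 (0->3 ok)
  t19 'y' -> {2,5}, take 2 (3->2 ok)
  t20 'z' -> {3}, take 3 (2->3 ok)
  t21 'y' -> {2,5}, take 2 (3->2 ok)
  t22 'z' -> {3}, take 3 (2->3 ok)
  t23 'y' -> {2,5}, take 2 (3->2 ok)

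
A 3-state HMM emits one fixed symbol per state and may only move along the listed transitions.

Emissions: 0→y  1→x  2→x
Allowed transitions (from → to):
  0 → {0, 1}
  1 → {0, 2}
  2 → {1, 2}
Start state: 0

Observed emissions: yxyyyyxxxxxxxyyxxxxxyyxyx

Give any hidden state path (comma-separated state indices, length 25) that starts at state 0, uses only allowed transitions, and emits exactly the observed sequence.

0,1,0,0,0,0,1,2,2,2,2,2,1,0,0,1,2,2,2,1,0,0,1,0,1

  [0] y  {0}  => 0  start
  [1] x  {1,2}  => 1  0->1 ok
  [2] y  {0}  => 0  1->0 ok
  [3] y  {0}  => 0  0->0 ok
  [4] y  {0}  => 0  0->0 ok
  [5] y  {0}  => 0  0->0 ok
  [6] x  {1,2}  => 1  0->1 ok
  [7] x  {1,2}  => 2  1->2 ok
  [8] x  {1,2}  => 2  2->2 ok
  [9] x  {1,2}  => 2  2->2 ok
  [10] x  {1,2}  => 2  2->2 ok
  [11] x  {1,2}  => 2  2->2 ok
  [12] x  {1,2}  => 1  2->1 ok
  [13] y  {0}  => 0  1->0 ok
  [14] y  {0}  => 0  0->0 ok
  [15] x  {1,2}  => 1  0->1 ok
  [16] x  {1,2}  => 2  1->2 ok
  [17] x  {1,2}  => 2  2->2 ok
  [18] x  {1,2}  => 2  2->2 ok
  [19] x  {1,2}  => 1  2->1 ok
  [20] y  {0}  => 0  1->0 ok
  [21] y  {0}  => 0  0->0 ok
  [22] x  {1,2}  => 1  0->1 ok
  [23] y  {0}  => 0  1->0 ok
  [24] x  {1,2}  => 1  0->1 ok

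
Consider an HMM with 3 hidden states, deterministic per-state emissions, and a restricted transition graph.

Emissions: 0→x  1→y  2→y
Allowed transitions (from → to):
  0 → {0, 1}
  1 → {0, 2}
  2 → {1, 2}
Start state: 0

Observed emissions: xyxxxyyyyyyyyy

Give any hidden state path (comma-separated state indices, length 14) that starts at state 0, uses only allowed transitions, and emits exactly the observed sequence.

  t0 'x' -> {0}, take 0 (start)
  t1 'y' -> {1,2}, take 1 (0->1 ok)
  t2 'x' -> {0}, take 0 (1->0 ok)
  t3 'x' -> {0}, take 0 (0->0 ok)
  t4 'x' -> {0}, take 0 (0->0 ok)
  t5 'y' -> {1,2}, take 1 (0->1 ok)
  t6 'y' -> {1,2}, take 2 (1->2 ok)
  t7 'y' -> {1,2}, take 2 (2->2 ok)
  t8 'y' -> {1,2}, take 2 (2->2 ok)
  t9 'y' -> {1,2}, take 2 (2->2 ok)
  t10 'y' -> {1,2}, take 2 (2->2 ok)
  t11 'y' -> {1,2}, take 2 (2->2 ok)
  t12 'y' -> {1,2}, take 1 (2->1 ok)
  t13 'y' -> {1,2}, take 2 (1->2 ok)

0,1,0,0,0,1,2,2,2,2,2,2,1,2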